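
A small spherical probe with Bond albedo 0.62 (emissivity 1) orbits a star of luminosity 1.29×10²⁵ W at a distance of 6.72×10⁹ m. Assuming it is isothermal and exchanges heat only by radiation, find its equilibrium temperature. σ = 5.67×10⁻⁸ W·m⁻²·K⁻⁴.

T ≈ 442 K

First find the stellar flux at distance d: S = L/(4πd²) = 1.29×10²⁵/(4π·(6.72×10⁹)²) = 22730 W/m².
For an isothermal sphere, absorbed (1−a)S·πr² = emitted σ·4πr²·T⁴, so T⁴ = (1−a)S/(4σ).
T⁴ = 0.380·22730/(4·5.67×10⁻⁸) = 3.809×10¹⁰ K⁴.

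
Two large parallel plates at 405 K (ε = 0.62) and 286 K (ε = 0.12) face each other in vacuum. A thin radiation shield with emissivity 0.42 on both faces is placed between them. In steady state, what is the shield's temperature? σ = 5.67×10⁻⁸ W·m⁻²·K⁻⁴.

In steady state the net flux on the hot side equals that on the cold side.
σ(T₁⁴−T_s⁴)/D₁ = σ(T_s⁴−T₂⁴)/D₂, with D₁ = 1/ε₁+1/ε_s−1 = 2.994, D₂ = 1/ε_s+1/ε₂−1 = 9.714.
Solve for T_s⁴: T_s⁴ = (D₂·T₁⁴ + D₁·T₂⁴)/(D₁+D₂) = 2.214×10¹⁰ K⁴.

T_s ≈ 386 K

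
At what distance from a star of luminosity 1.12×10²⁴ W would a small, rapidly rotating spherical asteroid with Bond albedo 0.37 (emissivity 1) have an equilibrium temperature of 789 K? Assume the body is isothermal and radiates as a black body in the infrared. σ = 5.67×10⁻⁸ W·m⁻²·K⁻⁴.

d ≈ 7.99×10⁸ m

For an isothermal black-emitting sphere, (1−a)S·πr² = σ·4πr²·T⁴ ⇒ S = 4σT⁴/(1−a).
S = 4·5.67×10⁻⁸·(789)⁴/0.630 = 1.395×10⁵ W/m².
Flux falls as S = L/(4πd²), so d = √(L/(4πS)) = √(1.12×10²⁴/(4π·1.395×10⁵)).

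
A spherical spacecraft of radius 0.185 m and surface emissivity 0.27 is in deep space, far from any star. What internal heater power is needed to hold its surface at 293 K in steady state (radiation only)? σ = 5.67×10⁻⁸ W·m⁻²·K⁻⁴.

P ≈ 48.5 W

P = εσ·4πr²·T⁴.
4πr² = 0.4301 m²; T⁴ = 7.370×10⁹ K⁴.
P = 0.27·5.67×10⁻⁸·0.4301·7.370×10⁹.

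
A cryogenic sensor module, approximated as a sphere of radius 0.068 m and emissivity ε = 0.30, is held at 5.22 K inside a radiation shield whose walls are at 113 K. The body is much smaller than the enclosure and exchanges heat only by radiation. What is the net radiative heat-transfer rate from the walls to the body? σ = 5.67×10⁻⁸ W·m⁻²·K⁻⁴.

For a small grey body in a large enclosure: P_net = εσA(T_body⁴ − T_wall⁴).
A = 4πr² = 0.05811 m²; T_body⁴ − T_wall⁴ = 742.5 − 1.630×10⁸ = -1.630×10⁸ K⁴.
|P_net| = 0.30·5.67×10⁻⁸·0.05811·1.630×10⁸.

P_net ≈ 0.161 W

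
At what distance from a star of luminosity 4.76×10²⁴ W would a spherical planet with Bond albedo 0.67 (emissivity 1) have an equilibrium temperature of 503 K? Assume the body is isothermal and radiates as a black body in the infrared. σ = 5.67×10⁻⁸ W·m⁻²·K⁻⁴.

d ≈ 2.93×10⁹ m

For an isothermal black-emitting sphere, (1−a)S·πr² = σ·4πr²·T⁴ ⇒ S = 4σT⁴/(1−a).
S = 4·5.67×10⁻⁸·(503)⁴/0.330 = 43990 W/m².
Flux falls as S = L/(4πd²), so d = √(L/(4πS)) = √(4.76×10²⁴/(4π·43990)).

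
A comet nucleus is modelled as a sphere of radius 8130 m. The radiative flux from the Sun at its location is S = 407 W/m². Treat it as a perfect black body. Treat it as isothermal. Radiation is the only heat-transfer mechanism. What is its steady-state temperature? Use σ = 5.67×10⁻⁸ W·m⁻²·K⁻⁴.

T ≈ 206 K

At equilibrium, absorbed power = emitted power.
Absorbing cross-section = πr² = 2.076×10⁸ m²; emitting surface = 4πr² = 8.306×10⁸ m² (ratio 4).
S·A_cross = εσ·A_surf·T⁴  ⇒  T⁴ = S/(4σ).
T⁴ = 1.00·407/(4·5.67×10⁻⁸) = 1.795×10⁹ K⁴.
T = (1.795×10⁹)^(1/4).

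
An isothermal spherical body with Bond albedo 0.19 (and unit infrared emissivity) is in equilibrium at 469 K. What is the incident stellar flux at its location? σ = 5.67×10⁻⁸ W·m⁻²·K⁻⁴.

S ≈ 13500 W/m²

(1−a)S·πr² = σ·4πr²·T⁴ ⇒ S = 4σT⁴/(1−a).
S = 4·5.67×10⁻⁸·4.838×10¹⁰/0.810.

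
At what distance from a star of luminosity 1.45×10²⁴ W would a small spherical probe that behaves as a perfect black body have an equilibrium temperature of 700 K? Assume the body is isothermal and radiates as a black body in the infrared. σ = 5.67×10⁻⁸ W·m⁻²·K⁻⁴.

For an isothermal black-emitting sphere, (1−a)S·πr² = σ·4πr²·T⁴ ⇒ S = 4σT⁴/(1−a).
S = 4·5.67×10⁻⁸·(700)⁴/1.00 = 54450 W/m².
Flux falls as S = L/(4πd²), so d = √(L/(4πS)) = √(1.45×10²⁴/(4π·54450)).

d ≈ 1.46×10⁹ m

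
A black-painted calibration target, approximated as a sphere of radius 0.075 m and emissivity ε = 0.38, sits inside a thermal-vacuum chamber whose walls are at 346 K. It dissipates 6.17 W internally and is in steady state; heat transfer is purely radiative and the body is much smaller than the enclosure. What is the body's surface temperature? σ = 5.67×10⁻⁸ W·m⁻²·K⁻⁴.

For a small grey body in a large enclosure, net radiated power = εσA(T⁴ − T_w⁴).
Steady state: P = εσA(T⁴ − T_w⁴) with A = 4πr² = 0.07069 m².
T⁴ = P/(εσA) + T_w⁴ = 6.17/(0.38·5.67×10⁻⁸·0.07069) + (346)⁴
    = 4.051×10⁹ + 1.433×10¹⁰ = 1.838×10¹⁰ K⁴.

T ≈ 368 K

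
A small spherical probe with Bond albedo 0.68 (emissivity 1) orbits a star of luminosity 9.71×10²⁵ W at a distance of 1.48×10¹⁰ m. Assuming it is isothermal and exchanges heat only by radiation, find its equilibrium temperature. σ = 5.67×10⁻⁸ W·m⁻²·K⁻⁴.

First find the stellar flux at distance d: S = L/(4πd²) = 9.71×10²⁵/(4π·(1.48×10¹⁰)²) = 35280 W/m².
For an isothermal sphere, absorbed (1−a)S·πr² = emitted σ·4πr²·T⁴, so T⁴ = (1−a)S/(4σ).
T⁴ = 0.320·35280/(4·5.67×10⁻⁸) = 4.977×10¹⁰ K⁴.

T ≈ 472 K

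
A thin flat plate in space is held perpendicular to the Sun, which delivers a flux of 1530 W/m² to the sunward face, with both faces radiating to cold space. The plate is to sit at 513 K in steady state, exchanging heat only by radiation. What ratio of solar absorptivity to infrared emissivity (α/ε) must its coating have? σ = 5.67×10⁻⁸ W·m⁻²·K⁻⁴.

α/ε ≈ 5.13

Balance: αS·A = εσ·2A·T⁴ ⇒ α/ε = 2σT⁴/S.
α/ε = 2·5.67×10⁻⁸·(513)⁴/1530 = 2·5.67×10⁻⁸·6.926×10¹⁰/1530.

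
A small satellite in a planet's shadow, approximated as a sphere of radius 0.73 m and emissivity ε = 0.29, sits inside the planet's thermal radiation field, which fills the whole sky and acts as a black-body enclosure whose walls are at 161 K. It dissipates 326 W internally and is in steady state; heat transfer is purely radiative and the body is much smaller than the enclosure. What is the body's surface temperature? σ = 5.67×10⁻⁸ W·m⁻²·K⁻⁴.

T ≈ 246 K

For a small grey body in a large enclosure, net radiated power = εσA(T⁴ − T_w⁴).
Steady state: P = εσA(T⁴ − T_w⁴) with A = 4πr² = 6.697 m².
T⁴ = P/(εσA) + T_w⁴ = 326/(0.29·5.67×10⁻⁸·6.697) + (161)⁴
    = 2.961×10⁹ + 6.719×10⁸ = 3.633×10⁹ K⁴.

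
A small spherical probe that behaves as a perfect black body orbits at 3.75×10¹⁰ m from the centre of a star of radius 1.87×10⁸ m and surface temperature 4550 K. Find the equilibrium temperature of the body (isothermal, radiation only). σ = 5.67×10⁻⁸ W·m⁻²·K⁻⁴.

T ≈ 227 K

The star's surface emits σT_*⁴; at distance d the flux is S = σT_*⁴(R_*/d)².
S = 5.67×10⁻⁸·(4550)⁴·(1.87×10⁸/3.75×10¹⁰)² = 604.3 W/m².
For an isothermal sphere T⁴ = (1−a)S/(4σ) = 2.664×10⁹ K⁴.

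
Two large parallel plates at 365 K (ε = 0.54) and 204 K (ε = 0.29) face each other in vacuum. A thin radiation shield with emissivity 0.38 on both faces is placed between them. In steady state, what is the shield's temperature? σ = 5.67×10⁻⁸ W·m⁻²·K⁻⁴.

In steady state the net flux on the hot side equals that on the cold side.
σ(T₁⁴−T_s⁴)/D₁ = σ(T_s⁴−T₂⁴)/D₂, with D₁ = 1/ε₁+1/ε_s−1 = 3.483, D₂ = 1/ε_s+1/ε₂−1 = 5.080.
Solve for T_s⁴: T_s⁴ = (D₂·T₁⁴ + D₁·T₂⁴)/(D₁+D₂) = 1.123×10¹⁰ K⁴.

T_s ≈ 326 K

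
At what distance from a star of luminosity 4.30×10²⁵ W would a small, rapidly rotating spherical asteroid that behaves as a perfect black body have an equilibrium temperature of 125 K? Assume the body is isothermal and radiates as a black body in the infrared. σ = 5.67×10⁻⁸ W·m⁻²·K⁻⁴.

For an isothermal black-emitting sphere, (1−a)S·πr² = σ·4πr²·T⁴ ⇒ S = 4σT⁴/(1−a).
S = 4·5.67×10⁻⁸·(125)⁴/1.00 = 55.37 W/m².
Flux falls as S = L/(4πd²), so d = √(L/(4πS)) = √(4.30×10²⁵/(4π·55.37)).

d ≈ 2.49×10¹¹ m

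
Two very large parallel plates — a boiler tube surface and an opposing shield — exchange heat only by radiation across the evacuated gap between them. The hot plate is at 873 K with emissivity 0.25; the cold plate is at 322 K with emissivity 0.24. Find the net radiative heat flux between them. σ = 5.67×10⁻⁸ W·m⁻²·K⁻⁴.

For two infinite grey parallel plates, q = σ(T₁⁴ − T₂⁴)/(1/ε₁ + 1/ε₂ − 1).
T₁⁴ − T₂⁴ = 5.808×10¹¹ − 1.075×10¹⁰ = 5.701×10¹¹ K⁴.
1/ε₁ + 1/ε₂ − 1 = 4.000 + 4.167 − 1 = 7.167.
q = 5.67×10⁻⁸ × 5.701×10¹¹ / 7.167.

q ≈ 4510 W/m²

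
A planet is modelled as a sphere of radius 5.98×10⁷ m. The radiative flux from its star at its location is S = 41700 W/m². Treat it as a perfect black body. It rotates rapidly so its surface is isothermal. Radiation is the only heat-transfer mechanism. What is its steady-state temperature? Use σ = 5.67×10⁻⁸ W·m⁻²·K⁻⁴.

At equilibrium, absorbed power = emitted power.
Absorbing cross-section = πr² = 1.123×10¹⁶ m²; emitting surface = 4πr² = 4.494×10¹⁶ m² (ratio 4).
S·A_cross = εσ·A_surf·T⁴  ⇒  T⁴ = S/(4σ).
T⁴ = 1.00·41700/(4·5.67×10⁻⁸) = 1.839×10¹¹ K⁴.
T = (1.839×10¹¹)^(1/4).

T ≈ 655 K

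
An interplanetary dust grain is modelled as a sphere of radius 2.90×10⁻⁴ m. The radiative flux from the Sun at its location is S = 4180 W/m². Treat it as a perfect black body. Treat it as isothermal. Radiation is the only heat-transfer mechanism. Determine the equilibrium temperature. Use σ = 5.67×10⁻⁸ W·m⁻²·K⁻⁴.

T ≈ 368 K

At equilibrium, absorbed power = emitted power.
Absorbing cross-section = πr² = 2.642×10⁻⁷ m²; emitting surface = 4πr² = 1.057×10⁻⁶ m² (ratio 4).
S·A_cross = εσ·A_surf·T⁴  ⇒  T⁴ = S/(4σ).
T⁴ = 1.00·4180/(4·5.67×10⁻⁸) = 1.843×10¹⁰ K⁴.
T = (1.843×10¹⁰)^(1/4).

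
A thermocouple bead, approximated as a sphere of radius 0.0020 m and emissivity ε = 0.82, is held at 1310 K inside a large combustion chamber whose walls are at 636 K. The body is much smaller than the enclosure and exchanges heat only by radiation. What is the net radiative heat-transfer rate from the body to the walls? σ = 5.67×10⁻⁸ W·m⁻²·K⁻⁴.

For a small grey body in a large enclosure: P_net = εσA(T_body⁴ − T_wall⁴).
A = 4πr² = 5.027×10⁻⁵ m²; T_body⁴ − T_wall⁴ = 2.945×10¹² − 1.636×10¹¹ = 2.781×10¹² K⁴.
|P_net| = 0.82·5.67×10⁻⁸·5.027×10⁻⁵·2.781×10¹².

P_net ≈ 6.50 W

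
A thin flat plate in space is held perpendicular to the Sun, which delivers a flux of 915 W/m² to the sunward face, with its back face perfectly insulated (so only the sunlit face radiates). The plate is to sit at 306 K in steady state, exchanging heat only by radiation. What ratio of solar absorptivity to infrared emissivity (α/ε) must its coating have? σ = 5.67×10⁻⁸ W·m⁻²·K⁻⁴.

α/ε ≈ 0.543

Balance: αS·A = εσ·1A·T⁴ ⇒ α/ε = σT⁴/S.
α/ε = 5.67×10⁻⁸·(306)⁴/915 = 5.67×10⁻⁸·8.768×10⁹/915.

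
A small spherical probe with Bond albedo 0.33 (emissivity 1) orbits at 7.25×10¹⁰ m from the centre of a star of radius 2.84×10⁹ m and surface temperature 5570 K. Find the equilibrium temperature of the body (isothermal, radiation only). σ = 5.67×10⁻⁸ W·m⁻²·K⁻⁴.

The star's surface emits σT_*⁴; at distance d the flux is S = σT_*⁴(R_*/d)².
S = 5.67×10⁻⁸·(5570)⁴·(2.84×10⁹/7.25×10¹⁰)² = 83750 W/m².
For an isothermal sphere T⁴ = (1−a)S/(4σ) = 2.474×10¹¹ K⁴.

T ≈ 705 K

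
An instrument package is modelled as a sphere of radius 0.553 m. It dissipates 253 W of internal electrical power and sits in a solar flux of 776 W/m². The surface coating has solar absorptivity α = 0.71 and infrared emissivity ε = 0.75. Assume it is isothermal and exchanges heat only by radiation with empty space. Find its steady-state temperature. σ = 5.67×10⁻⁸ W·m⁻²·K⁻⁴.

T ≈ 263 K

At steady state, absorbed solar power + internal power = radiated power.
Absorbed: α·S·A_cross = 0.71·776·0.9607 = 529.3 W (cross-section πr²).
Total input = 529.3 + 253 = 782.3 W.
Radiated: εσ·A_surf·T⁴ with A_surf = 4πr² = 3.843 m².
T⁴ = 782.3/(0.75·5.67×10⁻⁸·3.843) = 4.787×10⁹ K⁴.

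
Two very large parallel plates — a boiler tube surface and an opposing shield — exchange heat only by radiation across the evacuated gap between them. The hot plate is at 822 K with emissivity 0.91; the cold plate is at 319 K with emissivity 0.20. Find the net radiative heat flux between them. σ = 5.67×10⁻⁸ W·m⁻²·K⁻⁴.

q ≈ 4960 W/m²

For two infinite grey parallel plates, q = σ(T₁⁴ − T₂⁴)/(1/ε₁ + 1/ε₂ − 1).
T₁⁴ − T₂⁴ = 4.565×10¹¹ − 1.036×10¹⁰ = 4.462×10¹¹ K⁴.
1/ε₁ + 1/ε₂ − 1 = 1.099 + 5.000 − 1 = 5.099.
q = 5.67×10⁻⁸ × 4.462×10¹¹ / 5.099.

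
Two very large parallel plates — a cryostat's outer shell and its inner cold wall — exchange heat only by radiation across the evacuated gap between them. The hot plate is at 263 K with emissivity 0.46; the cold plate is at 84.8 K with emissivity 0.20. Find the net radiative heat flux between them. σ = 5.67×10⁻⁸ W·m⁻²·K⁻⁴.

For two infinite grey parallel plates, q = σ(T₁⁴ − T₂⁴)/(1/ε₁ + 1/ε₂ − 1).
T₁⁴ − T₂⁴ = 4.784×10⁹ − 5.171×10⁷ = 4.733×10⁹ K⁴.
1/ε₁ + 1/ε₂ − 1 = 2.174 + 5.000 − 1 = 6.174.
q = 5.67×10⁻⁸ × 4.733×10⁹ / 6.174.

q ≈ 43.5 W/m²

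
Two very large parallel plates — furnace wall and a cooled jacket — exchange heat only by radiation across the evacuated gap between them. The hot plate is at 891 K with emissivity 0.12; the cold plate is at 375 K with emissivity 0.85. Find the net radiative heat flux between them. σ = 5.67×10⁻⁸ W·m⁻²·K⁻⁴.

For two infinite grey parallel plates, q = σ(T₁⁴ − T₂⁴)/(1/ε₁ + 1/ε₂ − 1).
T₁⁴ − T₂⁴ = 6.302×10¹¹ − 1.978×10¹⁰ = 6.105×10¹¹ K⁴.
1/ε₁ + 1/ε₂ − 1 = 8.333 + 1.176 − 1 = 8.510.
q = 5.67×10⁻⁸ × 6.105×10¹¹ / 8.510.

q ≈ 4070 W/m²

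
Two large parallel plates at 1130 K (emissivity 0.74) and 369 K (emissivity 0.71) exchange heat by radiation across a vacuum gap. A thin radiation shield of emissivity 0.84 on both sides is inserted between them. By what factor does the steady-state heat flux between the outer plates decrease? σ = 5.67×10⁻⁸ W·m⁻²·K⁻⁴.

Without shield: q₀ = σΔ(T⁴)/(1/ε₁+1/ε₂−1) with denominator 1.760.
With shield the two gaps are in series; the resistances add: (1/ε₁+1/ε_s−1)+(1/ε_s+1/ε₂−1) = 1.542+1.599 = 3.141.
Heat-flux ratio q₀/q = 3.141/1.760.

factor ≈ 1.78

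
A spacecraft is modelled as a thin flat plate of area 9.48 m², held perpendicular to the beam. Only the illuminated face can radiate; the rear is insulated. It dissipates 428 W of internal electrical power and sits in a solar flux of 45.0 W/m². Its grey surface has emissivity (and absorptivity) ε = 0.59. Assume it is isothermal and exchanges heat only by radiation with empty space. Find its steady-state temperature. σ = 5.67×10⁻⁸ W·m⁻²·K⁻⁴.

T ≈ 215 K

At steady state, absorbed solar power + internal power = radiated power.
Absorbed: α·S·A_cross = 0.59·45.0·9.480 = 251.7 W (cross-section A).
Total input = 251.7 + 428 = 679.7 W.
Radiated: εσ·A_surf·T⁴ with A_surf = A = 9.480 m².
T⁴ = 679.7/(0.59·5.67×10⁻⁸·9.480) = 2.143×10⁹ K⁴.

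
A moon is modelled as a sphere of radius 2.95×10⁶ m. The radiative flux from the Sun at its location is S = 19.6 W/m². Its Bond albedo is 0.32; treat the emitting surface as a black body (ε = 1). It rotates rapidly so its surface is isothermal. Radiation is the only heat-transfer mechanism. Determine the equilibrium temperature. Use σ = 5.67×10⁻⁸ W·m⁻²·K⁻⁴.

T ≈ 87.6 K

At equilibrium, absorbed power = emitted power.
Absorbing cross-section = πr² = 2.734×10¹³ m²; emitting surface = 4πr² = 1.094×10¹⁴ m² (ratio 4).
(1−a)S·A_cross = εσ·A_surf·T⁴  ⇒  T⁴ = (1−a)S/(4σ).
T⁴ = 0.680·19.6/(4·5.67×10⁻⁸) = 5.877×10⁷ K⁴.
T = (5.877×10⁷)^(1/4).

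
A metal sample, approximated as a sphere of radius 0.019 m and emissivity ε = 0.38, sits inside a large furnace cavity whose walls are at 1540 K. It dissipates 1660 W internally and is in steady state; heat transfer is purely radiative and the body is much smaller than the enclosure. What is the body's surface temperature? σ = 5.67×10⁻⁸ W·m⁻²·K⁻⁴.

For a small grey body in a large enclosure, net radiated power = εσA(T⁴ − T_w⁴).
Steady state: P = εσA(T⁴ − T_w⁴) with A = 4πr² = 0.004536 m².
T⁴ = P/(εσA) + T_w⁴ = 1660/(0.38·5.67×10⁻⁸·0.004536) + (1540)⁴
    = 1.698×10¹³ + 5.624×10¹² = 2.261×10¹³ K⁴.

T ≈ 2180 K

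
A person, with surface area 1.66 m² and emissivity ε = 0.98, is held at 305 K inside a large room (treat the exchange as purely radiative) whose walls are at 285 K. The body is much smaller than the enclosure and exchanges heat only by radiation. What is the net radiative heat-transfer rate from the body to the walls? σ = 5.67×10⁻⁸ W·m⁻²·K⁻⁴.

For a small grey body in a large enclosure: P_net = εσA(T_body⁴ − T_wall⁴).
A = 1.66 m²; T_body⁴ − T_wall⁴ = 8.654×10⁹ − 6.598×10⁹ = 2.056×10⁹ K⁴.
|P_net| = 0.98·5.67×10⁻⁸·1.660·2.056×10⁹.

P_net ≈ 190 W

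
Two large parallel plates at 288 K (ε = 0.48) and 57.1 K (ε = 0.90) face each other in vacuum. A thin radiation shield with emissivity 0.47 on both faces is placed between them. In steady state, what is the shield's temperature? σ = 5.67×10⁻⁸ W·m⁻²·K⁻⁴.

In steady state the net flux on the hot side equals that on the cold side.
σ(T₁⁴−T_s⁴)/D₁ = σ(T_s⁴−T₂⁴)/D₂, with D₁ = 1/ε₁+1/ε_s−1 = 3.211, D₂ = 1/ε_s+1/ε₂−1 = 2.239.
Solve for T_s⁴: T_s⁴ = (D₂·T₁⁴ + D₁·T₂⁴)/(D₁+D₂) = 2.832×10⁹ K⁴.

T_s ≈ 231 K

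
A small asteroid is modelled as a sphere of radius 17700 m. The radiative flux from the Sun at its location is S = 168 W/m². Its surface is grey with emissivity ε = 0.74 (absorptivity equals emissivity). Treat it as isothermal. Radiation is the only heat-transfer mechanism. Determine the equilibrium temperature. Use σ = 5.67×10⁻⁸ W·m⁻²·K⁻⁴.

T ≈ 165 K

At equilibrium, absorbed power = emitted power.
Absorbing cross-section = πr² = 9.842×10⁸ m²; emitting surface = 4πr² = 3.937×10⁹ m² (ratio 4).
εS·A_cross = εσ·A_surf·T⁴  ⇒  T⁴ = S/(4σ)   (ε cancels).
T⁴ = 168/(4·5.67×10⁻⁸) = 7.407×10⁸ K⁴.
T = (7.407×10⁸)^(1/4).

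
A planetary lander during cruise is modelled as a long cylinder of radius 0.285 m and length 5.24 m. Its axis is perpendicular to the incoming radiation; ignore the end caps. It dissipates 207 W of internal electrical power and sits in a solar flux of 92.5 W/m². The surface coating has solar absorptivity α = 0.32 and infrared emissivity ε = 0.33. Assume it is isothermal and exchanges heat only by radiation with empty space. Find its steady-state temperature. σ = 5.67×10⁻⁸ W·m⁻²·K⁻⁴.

At steady state, absorbed solar power + internal power = radiated power.
Absorbed: α·S·A_cross = 0.32·92.5·2.987 = 88.41 W (cross-section 2rL).
Total input = 88.41 + 207 = 295.4 W.
Radiated: εσ·A_surf·T⁴ with A_surf = 2πrL = 9.383 m².
T⁴ = 295.4/(0.33·5.67×10⁻⁸·9.383) = 1.683×10⁹ K⁴.

T ≈ 203 K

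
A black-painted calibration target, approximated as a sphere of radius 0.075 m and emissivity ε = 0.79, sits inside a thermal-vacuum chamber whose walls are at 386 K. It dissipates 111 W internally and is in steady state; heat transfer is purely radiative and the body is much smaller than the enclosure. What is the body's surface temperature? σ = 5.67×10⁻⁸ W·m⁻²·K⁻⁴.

T ≈ 489 K

For a small grey body in a large enclosure, net radiated power = εσA(T⁴ − T_w⁴).
Steady state: P = εσA(T⁴ − T_w⁴) with A = 4πr² = 0.07069 m².
T⁴ = P/(εσA) + T_w⁴ = 111/(0.79·5.67×10⁻⁸·0.07069) + (386)⁴
    = 3.506×10¹⁰ + 2.220×10¹⁰ = 5.726×10¹⁰ K⁴.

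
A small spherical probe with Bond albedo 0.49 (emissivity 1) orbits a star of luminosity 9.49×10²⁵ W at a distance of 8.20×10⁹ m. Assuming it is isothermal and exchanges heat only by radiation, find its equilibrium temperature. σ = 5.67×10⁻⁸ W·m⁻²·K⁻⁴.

First find the stellar flux at distance d: S = L/(4πd²) = 9.49×10²⁵/(4π·(8.20×10⁹)²) = 1.123×10⁵ W/m².
For an isothermal sphere, absorbed (1−a)S·πr² = emitted σ·4πr²·T⁴, so T⁴ = (1−a)S/(4σ).
T⁴ = 0.510·1.123×10⁵/(4·5.67×10⁻⁸) = 2.526×10¹¹ K⁴.

T ≈ 709 K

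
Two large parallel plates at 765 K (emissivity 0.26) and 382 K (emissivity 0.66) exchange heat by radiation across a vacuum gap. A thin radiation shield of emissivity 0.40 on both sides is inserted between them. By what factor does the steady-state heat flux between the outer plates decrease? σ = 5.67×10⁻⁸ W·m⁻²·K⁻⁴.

Without shield: q₀ = σΔ(T⁴)/(1/ε₁+1/ε₂−1) with denominator 4.361.
With shield the two gaps are in series; the resistances add: (1/ε₁+1/ε_s−1)+(1/ε_s+1/ε₂−1) = 5.346+3.015 = 8.361.
Heat-flux ratio q₀/q = 8.361/4.361.

factor ≈ 1.92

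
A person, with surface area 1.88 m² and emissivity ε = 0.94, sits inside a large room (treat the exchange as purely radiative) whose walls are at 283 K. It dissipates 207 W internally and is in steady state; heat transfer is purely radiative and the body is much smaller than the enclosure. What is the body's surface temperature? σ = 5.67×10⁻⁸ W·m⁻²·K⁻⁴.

For a small grey body in a large enclosure, net radiated power = εσA(T⁴ − T_w⁴).
Steady state: P = εσA(T⁴ − T_w⁴) with A = 1.88 m².
T⁴ = P/(εσA) + T_w⁴ = 207/(0.94·5.67×10⁻⁸·1.880) + (283)⁴
    = 2.066×10⁹ + 6.414×10⁹ = 8.480×10⁹ K⁴.

T ≈ 303 K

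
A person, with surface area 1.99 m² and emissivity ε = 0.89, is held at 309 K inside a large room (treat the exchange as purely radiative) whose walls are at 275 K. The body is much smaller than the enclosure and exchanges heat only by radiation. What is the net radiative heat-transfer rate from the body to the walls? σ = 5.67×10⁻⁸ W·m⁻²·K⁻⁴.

For a small grey body in a large enclosure: P_net = εσA(T_body⁴ − T_wall⁴).
A = 1.99 m²; T_body⁴ − T_wall⁴ = 9.117×10⁹ − 5.719×10⁹ = 3.397×10⁹ K⁴.
|P_net| = 0.89·5.67×10⁻⁸·1.990·3.397×10⁹.

P_net ≈ 341 W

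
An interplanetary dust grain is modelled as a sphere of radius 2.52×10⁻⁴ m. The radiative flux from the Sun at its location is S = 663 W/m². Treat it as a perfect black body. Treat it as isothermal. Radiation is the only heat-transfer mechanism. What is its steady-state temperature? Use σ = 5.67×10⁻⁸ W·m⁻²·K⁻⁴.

T ≈ 233 K

At equilibrium, absorbed power = emitted power.
Absorbing cross-section = πr² = 1.995×10⁻⁷ m²; emitting surface = 4πr² = 7.980×10⁻⁷ m² (ratio 4).
S·A_cross = εσ·A_surf·T⁴  ⇒  T⁴ = S/(4σ).
T⁴ = 1.00·663/(4·5.67×10⁻⁸) = 2.923×10⁹ K⁴.
T = (2.923×10⁹)^(1/4).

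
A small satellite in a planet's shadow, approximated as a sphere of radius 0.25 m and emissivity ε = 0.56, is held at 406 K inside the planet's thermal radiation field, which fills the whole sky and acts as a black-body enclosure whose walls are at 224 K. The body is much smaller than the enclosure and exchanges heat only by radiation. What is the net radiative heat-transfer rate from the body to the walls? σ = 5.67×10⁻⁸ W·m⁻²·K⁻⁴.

P_net ≈ 615 W

For a small grey body in a large enclosure: P_net = εσA(T_body⁴ − T_wall⁴).
A = 4πr² = 0.7854 m²; T_body⁴ − T_wall⁴ = 2.717×10¹⁰ − 2.518×10⁹ = 2.465×10¹⁰ K⁴.
|P_net| = 0.56·5.67×10⁻⁸·0.7854·2.465×10¹⁰.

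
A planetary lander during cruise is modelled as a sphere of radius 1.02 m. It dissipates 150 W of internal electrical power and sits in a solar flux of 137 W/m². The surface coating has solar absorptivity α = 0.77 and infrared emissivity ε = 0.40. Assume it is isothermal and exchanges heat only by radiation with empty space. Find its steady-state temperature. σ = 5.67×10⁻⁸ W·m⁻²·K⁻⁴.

At steady state, absorbed solar power + internal power = radiated power.
Absorbed: α·S·A_cross = 0.77·137·3.269 = 344.8 W (cross-section πr²).
Total input = 344.8 + 150 = 494.8 W.
Radiated: εσ·A_surf·T⁴ with A_surf = 4πr² = 13.07 m².
T⁴ = 494.8/(0.40·5.67×10⁻⁸·13.07) = 1.669×10⁹ K⁴.

T ≈ 202 K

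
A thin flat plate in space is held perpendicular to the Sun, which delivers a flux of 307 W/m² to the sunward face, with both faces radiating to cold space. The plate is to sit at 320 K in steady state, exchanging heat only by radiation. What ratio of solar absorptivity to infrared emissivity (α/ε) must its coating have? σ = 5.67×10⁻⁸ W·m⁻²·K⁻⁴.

Balance: αS·A = εσ·2A·T⁴ ⇒ α/ε = 2σT⁴/S.
α/ε = 2·5.67×10⁻⁸·(320)⁴/307 = 2·5.67×10⁻⁸·1.049×10¹⁰/307.

α/ε ≈ 3.87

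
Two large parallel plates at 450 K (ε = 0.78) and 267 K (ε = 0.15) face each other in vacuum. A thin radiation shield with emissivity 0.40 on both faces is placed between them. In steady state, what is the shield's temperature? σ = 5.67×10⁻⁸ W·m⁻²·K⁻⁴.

T_s ≈ 423 K

In steady state the net flux on the hot side equals that on the cold side.
σ(T₁⁴−T_s⁴)/D₁ = σ(T_s⁴−T₂⁴)/D₂, with D₁ = 1/ε₁+1/ε_s−1 = 2.782, D₂ = 1/ε_s+1/ε₂−1 = 8.167.
Solve for T_s⁴: T_s⁴ = (D₂·T₁⁴ + D₁·T₂⁴)/(D₁+D₂) = 3.188×10¹⁰ K⁴.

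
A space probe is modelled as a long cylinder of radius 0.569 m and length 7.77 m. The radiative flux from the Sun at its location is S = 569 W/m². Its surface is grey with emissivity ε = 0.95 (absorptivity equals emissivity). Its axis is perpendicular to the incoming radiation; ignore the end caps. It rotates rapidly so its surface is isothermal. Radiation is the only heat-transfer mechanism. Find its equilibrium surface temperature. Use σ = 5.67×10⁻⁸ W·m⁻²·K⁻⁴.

At equilibrium, absorbed power = emitted power.
Absorbing cross-section = 2rL = 8.842 m²; emitting surface = 2πrL = 27.78 m² (ratio π).
εS·A_cross = εσ·A_surf·T⁴  ⇒  T⁴ = S/(πσ)   (ε cancels).
T⁴ = 569/(π·5.67×10⁻⁸) = 3.194×10⁹ K⁴.
T = (3.194×10⁹)^(1/4).

T ≈ 238 K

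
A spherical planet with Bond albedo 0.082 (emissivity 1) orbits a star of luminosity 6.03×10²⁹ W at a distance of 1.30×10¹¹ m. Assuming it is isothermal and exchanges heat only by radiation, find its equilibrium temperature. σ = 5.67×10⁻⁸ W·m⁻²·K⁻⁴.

First find the stellar flux at distance d: S = L/(4πd²) = 6.03×10²⁹/(4π·(1.30×10¹¹)²) = 2.839×10⁶ W/m².
For an isothermal sphere, absorbed (1−a)S·πr² = emitted σ·4πr²·T⁴, so T⁴ = (1−a)S/(4σ).
T⁴ = 0.918·2.839×10⁶/(4·5.67×10⁻⁸) = 1.149×10¹³ K⁴.

T ≈ 1840 K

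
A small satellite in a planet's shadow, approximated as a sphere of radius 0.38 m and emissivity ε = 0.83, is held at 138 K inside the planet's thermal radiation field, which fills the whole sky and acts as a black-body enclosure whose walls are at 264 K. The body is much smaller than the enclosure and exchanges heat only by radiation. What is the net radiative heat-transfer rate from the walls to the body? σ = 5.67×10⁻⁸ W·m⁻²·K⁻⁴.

For a small grey body in a large enclosure: P_net = εσA(T_body⁴ − T_wall⁴).
A = 4πr² = 1.815 m²; T_body⁴ − T_wall⁴ = 3.627×10⁸ − 4.858×10⁹ = -4.495×10⁹ K⁴.
|P_net| = 0.83·5.67×10⁻⁸·1.815·4.495×10⁹.

P_net ≈ 384 W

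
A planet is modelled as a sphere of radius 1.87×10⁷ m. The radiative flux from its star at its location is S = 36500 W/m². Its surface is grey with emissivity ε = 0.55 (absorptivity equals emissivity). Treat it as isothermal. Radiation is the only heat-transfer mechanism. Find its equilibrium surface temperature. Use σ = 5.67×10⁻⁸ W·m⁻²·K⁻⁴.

At equilibrium, absorbed power = emitted power.
Absorbing cross-section = πr² = 1.099×10¹⁵ m²; emitting surface = 4πr² = 4.394×10¹⁵ m² (ratio 4).
εS·A_cross = εσ·A_surf·T⁴  ⇒  T⁴ = S/(4σ)   (ε cancels).
T⁴ = 36500/(4·5.67×10⁻⁸) = 1.609×10¹¹ K⁴.
T = (1.609×10¹¹)^(1/4).

T ≈ 633 K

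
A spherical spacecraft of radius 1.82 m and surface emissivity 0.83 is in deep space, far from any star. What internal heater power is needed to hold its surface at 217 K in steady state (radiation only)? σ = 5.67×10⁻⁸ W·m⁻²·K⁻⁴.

P = εσ·4πr²·T⁴.
4πr² = 41.62 m²; T⁴ = 2.217×10⁹ K⁴.
P = 0.83·5.67×10⁻⁸·41.62·2.217×10⁹.

P ≈ 4340 W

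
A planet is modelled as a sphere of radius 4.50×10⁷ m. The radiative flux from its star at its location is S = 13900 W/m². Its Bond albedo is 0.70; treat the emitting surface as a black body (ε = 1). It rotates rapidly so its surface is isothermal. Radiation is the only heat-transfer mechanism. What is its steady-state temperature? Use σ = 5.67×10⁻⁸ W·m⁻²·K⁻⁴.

At equilibrium, absorbed power = emitted power.
Absorbing cross-section = πr² = 6.362×10¹⁵ m²; emitting surface = 4πr² = 2.545×10¹⁶ m² (ratio 4).
(1−a)S·A_cross = εσ·A_surf·T⁴  ⇒  T⁴ = (1−a)S/(4σ).
T⁴ = 0.300·13900/(4·5.67×10⁻⁸) = 1.839×10¹⁰ K⁴.
T = (1.839×10¹⁰)^(1/4).

T ≈ 368 K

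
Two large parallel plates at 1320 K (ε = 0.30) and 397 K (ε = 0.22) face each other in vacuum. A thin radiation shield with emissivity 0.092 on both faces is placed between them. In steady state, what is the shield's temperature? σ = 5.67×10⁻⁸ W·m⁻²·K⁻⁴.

T_s ≈ 1120 K

In steady state the net flux on the hot side equals that on the cold side.
σ(T₁⁴−T_s⁴)/D₁ = σ(T_s⁴−T₂⁴)/D₂, with D₁ = 1/ε₁+1/ε_s−1 = 13.20, D₂ = 1/ε_s+1/ε₂−1 = 14.42.
Solve for T_s⁴: T_s⁴ = (D₂·T₁⁴ + D₁·T₂⁴)/(D₁+D₂) = 1.596×10¹² K⁴.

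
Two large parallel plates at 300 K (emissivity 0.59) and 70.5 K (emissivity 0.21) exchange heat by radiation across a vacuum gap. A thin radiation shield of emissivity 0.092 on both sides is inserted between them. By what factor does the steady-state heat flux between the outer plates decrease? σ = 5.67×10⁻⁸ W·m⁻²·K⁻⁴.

Without shield: q₀ = σΔ(T⁴)/(1/ε₁+1/ε₂−1) with denominator 5.457.
With shield the two gaps are in series; the resistances add: (1/ε₁+1/ε_s−1)+(1/ε_s+1/ε₂−1) = 11.56+14.63 = 26.20.
Heat-flux ratio q₀/q = 26.20/5.457.

factor ≈ 4.80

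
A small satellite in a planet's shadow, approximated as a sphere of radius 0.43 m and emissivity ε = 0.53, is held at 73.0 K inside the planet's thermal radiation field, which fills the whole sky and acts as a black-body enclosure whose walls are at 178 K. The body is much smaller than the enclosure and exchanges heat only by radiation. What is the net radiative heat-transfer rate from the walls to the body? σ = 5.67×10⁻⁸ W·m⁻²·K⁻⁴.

P_net ≈ 68.1 W

For a small grey body in a large enclosure: P_net = εσA(T_body⁴ − T_wall⁴).
A = 4πr² = 2.324 m²; T_body⁴ − T_wall⁴ = 2.840×10⁷ − 1.004×10⁹ = -9.755×10⁸ K⁴.
|P_net| = 0.53·5.67×10⁻⁸·2.324·9.755×10⁸.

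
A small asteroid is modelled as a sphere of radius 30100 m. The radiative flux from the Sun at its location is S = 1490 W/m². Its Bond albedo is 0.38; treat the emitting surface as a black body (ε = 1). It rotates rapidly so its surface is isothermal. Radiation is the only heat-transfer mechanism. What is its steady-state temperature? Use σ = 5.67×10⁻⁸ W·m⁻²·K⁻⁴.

At equilibrium, absorbed power = emitted power.
Absorbing cross-section = πr² = 2.846×10⁹ m²; emitting surface = 4πr² = 1.139×10¹⁰ m² (ratio 4).
(1−a)S·A_cross = εσ·A_surf·T⁴  ⇒  T⁴ = (1−a)S/(4σ).
T⁴ = 0.620·1490/(4·5.67×10⁻⁸) = 4.073×10⁹ K⁴.
T = (4.073×10⁹)^(1/4).

T ≈ 253 K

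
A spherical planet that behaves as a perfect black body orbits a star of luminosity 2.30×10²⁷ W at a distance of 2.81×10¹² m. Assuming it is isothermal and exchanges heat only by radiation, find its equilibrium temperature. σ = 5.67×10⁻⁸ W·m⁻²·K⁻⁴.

First find the stellar flux at distance d: S = L/(4πd²) = 2.30×10²⁷/(4π·(2.81×10¹²)²) = 23.18 W/m².
For an isothermal sphere, absorbed (1−a)S·πr² = emitted σ·4πr²·T⁴, so T⁴ = (1−a)S/(4σ).
T⁴ = 1.00·23.18/(4·5.67×10⁻⁸) = 1.022×10⁸ K⁴.

T ≈ 101 K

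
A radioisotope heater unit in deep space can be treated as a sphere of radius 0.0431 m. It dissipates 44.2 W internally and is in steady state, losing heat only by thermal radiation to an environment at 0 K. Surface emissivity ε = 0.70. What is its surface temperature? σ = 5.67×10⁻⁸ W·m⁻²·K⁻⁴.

Steady state: internal power = radiated power, P = εσA T⁴.
Radiating area A = 4πr² = 0.02334 m².
T⁴ = P/(εσA) = 44.2/(0.70·5.67×10⁻⁸·0.02334) = 4.771×10¹⁰ K⁴.
T = (4.771×10¹⁰)^(1/4).

T ≈ 467 K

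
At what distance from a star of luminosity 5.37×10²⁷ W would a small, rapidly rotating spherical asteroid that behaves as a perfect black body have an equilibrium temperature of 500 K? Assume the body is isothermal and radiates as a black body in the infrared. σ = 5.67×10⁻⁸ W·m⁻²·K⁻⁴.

For an isothermal black-emitting sphere, (1−a)S·πr² = σ·4πr²·T⁴ ⇒ S = 4σT⁴/(1−a).
S = 4·5.67×10⁻⁸·(500)⁴/1.00 = 14180 W/m².
Flux falls as S = L/(4πd²), so d = √(L/(4πS)) = √(5.37×10²⁷/(4π·14180)).

d ≈ 1.74×10¹¹ m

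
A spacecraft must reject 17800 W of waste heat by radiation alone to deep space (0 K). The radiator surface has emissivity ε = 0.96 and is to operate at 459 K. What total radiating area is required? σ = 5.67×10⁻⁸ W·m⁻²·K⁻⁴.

P = εσA T⁴ ⇒ A = P/(εσT⁴).
T⁴ = 4.439×10¹⁰ K⁴.
A = 17800/(0.96 × 5.67×10⁻⁸ × 4.439×10¹⁰).

A ≈ 7.37 m²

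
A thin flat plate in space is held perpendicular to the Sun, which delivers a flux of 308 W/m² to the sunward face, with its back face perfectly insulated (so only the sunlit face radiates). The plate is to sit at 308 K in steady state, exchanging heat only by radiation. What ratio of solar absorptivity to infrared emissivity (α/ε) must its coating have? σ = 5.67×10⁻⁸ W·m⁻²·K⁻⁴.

Balance: αS·A = εσ·1A·T⁴ ⇒ α/ε = σT⁴/S.
α/ε = 5.67×10⁻⁸·(308)⁴/308 = 5.67×10⁻⁸·8.999×10⁹/308.

α/ε ≈ 1.66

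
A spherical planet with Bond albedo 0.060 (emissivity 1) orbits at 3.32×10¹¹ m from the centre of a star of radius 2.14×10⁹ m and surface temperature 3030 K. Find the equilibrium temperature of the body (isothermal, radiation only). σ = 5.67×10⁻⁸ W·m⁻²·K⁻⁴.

T ≈ 169 K

The star's surface emits σT_*⁴; at distance d the flux is S = σT_*⁴(R_*/d)².
S = 5.67×10⁻⁸·(3030)⁴·(2.14×10⁹/3.32×10¹¹)² = 198.6 W/m².
For an isothermal sphere T⁴ = (1−a)S/(4σ) = 8.230×10⁸ K⁴.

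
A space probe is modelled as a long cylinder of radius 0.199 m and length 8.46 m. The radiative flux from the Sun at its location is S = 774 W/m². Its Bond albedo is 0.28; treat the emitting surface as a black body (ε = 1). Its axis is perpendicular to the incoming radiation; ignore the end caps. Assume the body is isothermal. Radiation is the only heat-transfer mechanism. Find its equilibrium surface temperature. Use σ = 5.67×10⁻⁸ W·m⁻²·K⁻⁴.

At equilibrium, absorbed power = emitted power.
Absorbing cross-section = 2rL = 3.367 m²; emitting surface = 2πrL = 10.58 m² (ratio π).
(1−a)S·A_cross = εσ·A_surf·T⁴  ⇒  T⁴ = (1−a)S/(πσ).
T⁴ = 0.720·774/(π·5.67×10⁻⁸) = 3.129×10⁹ K⁴.
T = (3.129×10⁹)^(1/4).

T ≈ 237 K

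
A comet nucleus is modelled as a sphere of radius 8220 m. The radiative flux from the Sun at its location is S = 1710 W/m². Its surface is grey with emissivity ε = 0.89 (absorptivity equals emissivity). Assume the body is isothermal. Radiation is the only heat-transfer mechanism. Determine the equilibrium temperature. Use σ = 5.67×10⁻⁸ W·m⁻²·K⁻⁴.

T ≈ 295 K

At equilibrium, absorbed power = emitted power.
Absorbing cross-section = πr² = 2.123×10⁸ m²; emitting surface = 4πr² = 8.491×10⁸ m² (ratio 4).
εS·A_cross = εσ·A_surf·T⁴  ⇒  T⁴ = S/(4σ)   (ε cancels).
T⁴ = 1710/(4·5.67×10⁻⁸) = 7.540×10⁹ K⁴.
T = (7.540×10⁹)^(1/4).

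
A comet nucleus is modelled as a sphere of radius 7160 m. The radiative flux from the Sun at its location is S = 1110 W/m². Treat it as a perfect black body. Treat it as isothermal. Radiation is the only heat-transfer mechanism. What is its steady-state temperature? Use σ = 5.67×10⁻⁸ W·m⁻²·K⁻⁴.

T ≈ 264 K

At equilibrium, absorbed power = emitted power.
Absorbing cross-section = πr² = 1.611×10⁸ m²; emitting surface = 4πr² = 6.442×10⁸ m² (ratio 4).
S·A_cross = εσ·A_surf·T⁴  ⇒  T⁴ = S/(4σ).
T⁴ = 1.00·1110/(4·5.67×10⁻⁸) = 4.894×10⁹ K⁴.
T = (4.894×10⁹)^(1/4).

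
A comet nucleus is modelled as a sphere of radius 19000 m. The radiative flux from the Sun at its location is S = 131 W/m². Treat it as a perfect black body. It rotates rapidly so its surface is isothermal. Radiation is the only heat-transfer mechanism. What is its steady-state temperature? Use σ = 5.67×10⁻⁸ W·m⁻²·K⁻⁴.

T ≈ 155 K

At equilibrium, absorbed power = emitted power.
Absorbing cross-section = πr² = 1.134×10⁹ m²; emitting surface = 4πr² = 4.536×10⁹ m² (ratio 4).
S·A_cross = εσ·A_surf·T⁴  ⇒  T⁴ = S/(4σ).
T⁴ = 1.00·131/(4·5.67×10⁻⁸) = 5.776×10⁸ K⁴.
T = (5.776×10⁸)^(1/4).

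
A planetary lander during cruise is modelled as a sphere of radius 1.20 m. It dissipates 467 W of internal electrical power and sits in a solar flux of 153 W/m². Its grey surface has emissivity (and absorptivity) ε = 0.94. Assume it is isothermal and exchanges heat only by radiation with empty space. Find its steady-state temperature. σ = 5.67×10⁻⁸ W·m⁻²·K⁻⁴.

T ≈ 185 K

At steady state, absorbed solar power + internal power = radiated power.
Absorbed: α·S·A_cross = 0.94·153·4.524 = 650.6 W (cross-section πr²).
Total input = 650.6 + 467 = 1118 W.
Radiated: εσ·A_surf·T⁴ with A_surf = 4πr² = 18.10 m².
T⁴ = 1118/(0.94·5.67×10⁻⁸·18.10) = 1.159×10⁹ K⁴.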